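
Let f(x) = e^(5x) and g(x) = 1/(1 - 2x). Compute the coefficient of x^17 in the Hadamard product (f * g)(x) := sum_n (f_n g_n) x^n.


Expanding: f_k = 5^k/k! (from e^(5x)) and g_k = 2^k (from 1/(1 - 2x)). So the Hadamard coefficient (f * g)_k = 5^k 2^k / k! = (10)^k / k!.
For k = 17: 10^17/17! = 100000000000000000/355687428096000 = 24414062500/86837751.

24414062500/86837751


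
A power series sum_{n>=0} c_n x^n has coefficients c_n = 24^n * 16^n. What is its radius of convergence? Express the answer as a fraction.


By the root test (Cauchy-Hadamard), the radius is R = 1 / limsup_n |c_n|^(1/n).
Here |c_n|^(1/n) = (24^n * 16^n)^(1/n) = 24 * 16 = 384 for all n.
So R = 1/384 = 1/384.

1/384


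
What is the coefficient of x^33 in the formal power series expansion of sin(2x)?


The Maclaurin series is sin(t) = sum_{k>=0} (-1)^k t^(2k+1) / (2k+1)!, so substituting t = 2x, only odd powers of x are nonzero, with coefficient of x^(2k+1) equal to (-1)^k 2^(2k+1) / (2k+1)!.
Write 33 = 2*16 + 1, giving the coefficient (-1)^16 * 2^33 / 33! = 8589934592/8683317618811886495518194401280000000 = 4/4043484860477916195764296875.

4/4043484860477916195764296875


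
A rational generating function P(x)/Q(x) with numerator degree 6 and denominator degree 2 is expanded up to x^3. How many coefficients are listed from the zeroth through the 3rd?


Expanding up to x^3 gives the coefficients for x^0, x^1, ..., x^3.
That is 3 + 1 = 4 coefficients in total.

4


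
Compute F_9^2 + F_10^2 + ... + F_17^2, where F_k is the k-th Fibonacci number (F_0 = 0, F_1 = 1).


There is a standard identity sum_{k=0}^{N} F_k^2 = F_N * F_{N+1} (proved inductively from the telescoping relation F_k^2 = F_k F_{k+1} - F_{k-1} F_k). Then
sum_{k=9}^{17} F_k^2 = F_17 F_18 - F_8 F_9.
Computing: F_17 = 1597, F_18 = 2584, F_8 = 21, F_9 = 34.
Sum = 1597 * 2584 - 21 * 34 = 4125934.

4125934


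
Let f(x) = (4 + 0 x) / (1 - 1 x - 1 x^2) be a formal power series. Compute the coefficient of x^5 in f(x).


Write f(x) = sum_{k>=0} a_k x^k. Multiplying both sides by 1 - 1 x - 1 x^2 gives
(1 - 1 x - 1 x^2) sum_{k>=0} a_k x^k = 4 + 0 x.
Matching coefficients:
 x^0: a_0 = 4
 x^1: a_1 - 1 a_0 = 0  =>  a_1 = 1*4 + 0 = 4
 x^k (k >= 2): a_k = 1 a_{k-1} + 1 a_{k-2}.
Iterating: a_2 = 8, a_3 = 12, a_4 = 20, a_5 = 32.
So the coefficient of x^5 is 32.

32


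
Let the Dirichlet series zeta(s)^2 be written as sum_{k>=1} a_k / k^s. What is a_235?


The Dirichlet convolution of the constant function 1 with itself gives (1 * 1)(k) = sum_{d | k} 1 = d(k), the number of positive divisors of k.
Since zeta(s) = sum_{k>=1} 1/k^s, we have zeta(s)^2 = sum_{k>=1} d(k)/k^s, so a_k = d(k).
For k = 235: the divisors are 1, 5, 47, 235.
Count = 4.

4


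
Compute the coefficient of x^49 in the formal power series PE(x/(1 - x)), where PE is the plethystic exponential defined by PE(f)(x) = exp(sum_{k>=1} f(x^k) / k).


For f(x) = x/(1 - x) we have
sum_{k>=1} f(x^k) / k = sum_{k>=1} (1/k) * x^k / (1 - x^k) = sum_{k, m >= 1} x^(k m) / k,
which after exponentiating simplifies to
PE(x/(1 - x)) = prod_{k>=1} 1 / (1 - x^k).
This is the generating function for the partition function p(n), so the coefficient of x^49 is p(49).
Computing p(49) by dynamic programming over parts 1, 2, ..., 49: p(49) = 173525.

173525


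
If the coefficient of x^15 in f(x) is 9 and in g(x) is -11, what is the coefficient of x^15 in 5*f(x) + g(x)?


Scalar multiplication scales coefficients: 5 * 9 = 45.
Then add the g coefficient: 45 + -11
= 34

34


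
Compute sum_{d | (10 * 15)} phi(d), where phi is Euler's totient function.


First, 10 * 15 = 150. One classical identity is sum_{d | n} phi(d) = n (each k in [1, n] has a unique gcd with n, and among the k's with gcd(k, n) = n/d there are phi(d) of them). So the sum equals 150. We also verify directly:
Divisors of 150: 1, 2, 3, 5, 6, 10, 15, 25, 30, 50, 75, 150.
phi values: 1, 1, 2, 4, 2, 4, 8, 20, 8, 20, 40, 40.
Sum = 150.

150


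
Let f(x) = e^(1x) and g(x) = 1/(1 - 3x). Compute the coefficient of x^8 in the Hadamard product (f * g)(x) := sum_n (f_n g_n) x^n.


Expanding: f_k = 1^k/k! (from e^(1x)) and g_k = 3^k (from 1/(1 - 3x)). So the Hadamard coefficient (f * g)_k = 1^k 3^k / k! = (3)^k / k!.
For k = 8: 3^8/8! = 6561/40320 = 729/4480.

729/4480


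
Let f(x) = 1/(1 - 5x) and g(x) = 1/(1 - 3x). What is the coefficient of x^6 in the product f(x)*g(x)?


The coefficient of x^n in f*g is the Cauchy product: sum_{k=0}^{n} a^k * b^(n-k).
With a=5, b=3, n=6:
sum_{k=0}^{6} 5^k * 3^(6-k)
= 37969

37969


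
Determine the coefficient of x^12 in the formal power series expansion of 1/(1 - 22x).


The geometric series identity gives 1/(1 - c x) = sum_{k>=0} c^k x^k, so the coefficient of x^k is c^k.
Here c = 22 and k = 12.
Computing: 22^12 = 12855002631049216

12855002631049216


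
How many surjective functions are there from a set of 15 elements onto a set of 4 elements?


By inclusion-exclusion on which target elements are missed, the number of surjections from an n-set onto a k-set is
surj(n, k) = sum_{j=0}^{k} (-1)^j C(k, j) (k - j)^n.
Equivalently surj(n, k) = k! * S(n, k), where S(n, k) is the Stirling number of the second kind.
For n = 15, k = 4:
S(15, 4) = 42355950, so
surj = 4! * 42355950 = 24 * 42355950 = 1016542800.

1016542800


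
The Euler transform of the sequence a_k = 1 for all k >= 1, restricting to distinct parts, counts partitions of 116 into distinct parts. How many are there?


Partitions of 116 into distinct parts can be computed via generating function.
Product (1+x)(1+x^2)(1+x^3)...
The coefficient of x^116 = 1611388

1611388


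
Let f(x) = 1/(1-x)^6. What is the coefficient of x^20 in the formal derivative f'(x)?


Differentiate: d/dx [ 1/(1-x)^r ] = r / (1-x)^(r+1).
Here r = 6, so f'(x) = 6 / (1-x)^7.
The expansion of 1/(1-x)^(r+1) has coefficient of x^n equal to C(n+r, r).
So the coefficient of x^20 in f'(x) is
6 * C(26, 6) = 6 * 230230 = 1381380

1381380


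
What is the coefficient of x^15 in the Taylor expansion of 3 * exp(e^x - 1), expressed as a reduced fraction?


exp(e^x - 1) = sum_{k>=0} Bell_k x^k / k!, where Bell_k is the k-th Bell number.
So the coefficient of x^15 is 3 * Bell_15 / 15!.
Computing: Bell_15 = 1382958545 and 15! = 1307674368000, giving
3 * 1382958545/1307674368000 = 276591709/87178291200.

276591709/87178291200


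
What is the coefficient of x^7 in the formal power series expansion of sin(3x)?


The Maclaurin series is sin(t) = sum_{k>=0} (-1)^k t^(2k+1) / (2k+1)!, so substituting t = 3x, only odd powers of x are nonzero, with coefficient of x^(2k+1) equal to (-1)^k 3^(2k+1) / (2k+1)!.
Write 7 = 2*3 + 1, giving the coefficient (-1)^3 * 3^7 / 7! = -2187/5040 = -243/560.

-243/560


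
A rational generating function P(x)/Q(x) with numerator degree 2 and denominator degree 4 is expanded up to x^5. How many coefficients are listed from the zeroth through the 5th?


Expanding up to x^5 gives the coefficients for x^0, x^1, ..., x^5.
That is 5 + 1 = 6 coefficients in total.

6


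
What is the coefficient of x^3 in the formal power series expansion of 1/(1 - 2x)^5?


The general identity 1/(1 - c x)^r = sum_{k>=0} c^k C(k + r - 1, r - 1) x^k follows by substituting y = c x into 1/(1 - y)^r = sum_{k>=0} C(k + r - 1, r - 1) y^k.
For c = 2, r = 5, k = 3:
2^3 * C(7, 4) = 8 * 35 = 280.

280


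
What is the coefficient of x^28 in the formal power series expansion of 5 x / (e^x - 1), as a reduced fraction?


The exponential generating function for Bernoulli numbers is
x / (e^x - 1) = sum_{k>=0} B_k x^k / k!.
So the coefficient of x^28 in 5 x / (e^x - 1) is 5 B_28 / 28!.
Computing: B_28 = -23749461029/870, 28! = 304888344611713860501504000000, giving
5 * -23749461029/870 / 304888344611713860501504000000 = -3392780147/7578653137491173103894528000000.

-3392780147/7578653137491173103894528000000


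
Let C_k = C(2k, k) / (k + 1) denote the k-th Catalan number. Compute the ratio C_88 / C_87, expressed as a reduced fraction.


Using C_k = (2k)! / (k! (k+1)!), the ratio C_{k+1}/C_k simplifies to
C_{k+1}/C_k = [(2k+2)! / ((k+1)! (k+2)!)] * [k! (k+1)! / (2k)!]
 = (2k+2)(2k+1) / ((k+1)(k+2)) = 2(2k+1) / (k+2).
For k = 87: 2(2*87 + 1) / (87 + 2) = 350/89 = 350/89.

350/89


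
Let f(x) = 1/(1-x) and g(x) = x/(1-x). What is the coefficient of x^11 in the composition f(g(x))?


First simplify the composition: f(g(x)) = 1/(1 - x/(1-x)) = (1-x)/((1-x) - x) = (1-x)/(1-2x).
Now extract the coefficient. Write (1-x)/(1-2x) = 1/(1-2x) - x/(1-2x).
The coefficient of x^n in 1/(1-2x) is 2^n, and in x/(1-2x) is 2^(n-1) (for n >= 1).
So the coefficient of x^11 is 2^11 - 2^10 = 2048 - 1024 = 1024.

1024


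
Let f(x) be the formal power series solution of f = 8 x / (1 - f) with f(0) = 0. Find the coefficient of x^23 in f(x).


Apply Lagrange inversion: f = 8 x * phi(f) with phi(t) = 1/(1 - t), so
[x^n] f = 8^n * (1/n) [t^(n-1)] phi(t)^n = 8^n * (1/n) [t^(n-1)] (1 - t)^(-n) = 8^n * (1/n) C(2n - 2, n - 1) = 8^n * C_{n-1}.
For n = 23: C_22 = C(44, 22) / 23 = 2104098963720/23 = 91482563640.
With the 8^23 = 590295810358705651712 factor, the coefficient is 590295810358705651712 * 91482563640 = 54001774037565661010770714951680.

54001774037565661010770714951680


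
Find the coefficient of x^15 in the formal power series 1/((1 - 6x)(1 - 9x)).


By partial fractions or Cauchy convolution:
The coefficient equals sum_{k=0}^{15} 6^k * 9^(15-k).
= 616733026314795

616733026314795


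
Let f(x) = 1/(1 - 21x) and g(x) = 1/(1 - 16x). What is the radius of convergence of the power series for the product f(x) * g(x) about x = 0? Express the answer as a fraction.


The radius of 1/(1 - 21x) is 1/21 (nearest singularity at x = 1/21), and the radius of 1/(1 - 16x) is 1/16.
The product f(x)*g(x) = 1/((1 - 21x)(1 - 16x)) has singularities at both 1/21 and 1/16, so its radius of convergence is the distance to the nearest one:
min(1/21, 1/16) = 1/21.

1/21


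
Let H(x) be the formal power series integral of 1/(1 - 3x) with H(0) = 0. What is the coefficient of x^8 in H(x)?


1/(1 - 3x) = sum_{k>=0} 3^k x^k. Integrating termwise with H(0) = 0:
H(x) = sum_{k>=0} 3^k x^(k+1) / (k+1) = sum_{m>=1} 3^(m-1) x^m / m.
For m = 8: 3^7/8 = 2187/8 = 2187/8.

2187/8


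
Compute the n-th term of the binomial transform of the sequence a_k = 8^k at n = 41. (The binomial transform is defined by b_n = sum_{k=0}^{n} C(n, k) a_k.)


With a_k = 8^k, b_n = sum_{k=0}^{n} C(n, k) 8^k = (1 + 8)^n by the binomial theorem.
For n = 41: (1 + 8)^41 = 9^41 = 1330279464729113309844748891857449678409.

1330279464729113309844748891857449678409


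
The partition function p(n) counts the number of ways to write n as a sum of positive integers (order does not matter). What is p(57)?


Using the generating function prod_{k>=1} 1/(1-x^k), we compute p(57).
By dynamic programming over parts 1 through 57:
p(57) = 614154

614154


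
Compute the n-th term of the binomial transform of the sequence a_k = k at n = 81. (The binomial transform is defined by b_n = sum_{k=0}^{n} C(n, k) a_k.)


With a_k = k, b_n = sum_{k=0}^{n} C(n, k) k. Using k * C(n, k) = n * C(n-1, k-1) gives b_n = n * sum_{k>=1} C(n-1, k-1) = n * 2^(n-1).
For n = 81: 81 * 2^80 = 81 * 1208925819614629174706176 = 97922991388784963151200256.

97922991388784963151200256


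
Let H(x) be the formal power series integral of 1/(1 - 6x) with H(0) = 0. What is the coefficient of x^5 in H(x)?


1/(1 - 6x) = sum_{k>=0} 6^k x^k. Integrating termwise with H(0) = 0:
H(x) = sum_{k>=0} 6^k x^(k+1) / (k+1) = sum_{m>=1} 6^(m-1) x^m / m.
For m = 5: 6^4/5 = 1296/5 = 1296/5.

1296/5


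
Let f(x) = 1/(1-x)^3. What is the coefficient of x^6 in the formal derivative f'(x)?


Differentiate: d/dx [ 1/(1-x)^r ] = r / (1-x)^(r+1).
Here r = 3, so f'(x) = 3 / (1-x)^4.
The expansion of 1/(1-x)^(r+1) has coefficient of x^n equal to C(n+r, r).
So the coefficient of x^6 in f'(x) is
3 * C(9, 3) = 3 * 84 = 252

252


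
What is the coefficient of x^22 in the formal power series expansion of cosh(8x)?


The Maclaurin series is cosh(t) = sum_{m>=0} t^(2m) / (2m)!, so substituting t = 8x, only even powers of x are nonzero, with coefficient of x^(2m) equal to 8^(2m) / (2m)!.
For x^22 the coefficient is 8^22/22! = 73786976294838206464/1124000727777607680000 = 140737488355328/2143861251406875.

140737488355328/2143861251406875


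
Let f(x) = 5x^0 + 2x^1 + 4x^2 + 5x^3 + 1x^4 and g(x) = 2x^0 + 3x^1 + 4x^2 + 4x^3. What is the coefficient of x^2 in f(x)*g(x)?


Cauchy product at x^2:
5*4 + 2*3 + 4*2
= 34

34


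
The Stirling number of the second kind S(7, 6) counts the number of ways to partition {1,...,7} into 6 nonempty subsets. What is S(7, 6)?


Using the explicit formula S(n,k) = (1/k!) sum_{j=0}^{k} (-1)^(k-j) C(k,j) j^n:
S(7, 6) = 21
Equivalently, S(n,k) is n! times the coefficient of x^n in the EGF (e^x - 1)^k / k!.

21


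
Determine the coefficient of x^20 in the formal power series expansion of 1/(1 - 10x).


The geometric series identity gives 1/(1 - c x) = sum_{k>=0} c^k x^k, so the coefficient of x^k is c^k.
Here c = 10 and k = 20.
Computing: 10^20 = 100000000000000000000

100000000000000000000


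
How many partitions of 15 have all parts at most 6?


Using the generating function (1-x)^(-1)(1-x^2)^(-1)...(1-x^6)^(-1),
the coefficient of x^15 counts these restricted partitions.
Result = 110

110


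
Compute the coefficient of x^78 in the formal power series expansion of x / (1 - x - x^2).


Let f(x) = sum_{k>=0} a_k x^k. Multiplying f(x) * (1 - x - x^2) = x and matching coefficients gives a_0 = 0, a_1 = 1, and a_k = a_{k-1} + a_{k-2} for k >= 2. These are the Fibonacci numbers F_k.
Iterating from F_0 = 0, F_1 = 1:
F_0=0, F_1=1, F_2=1, F_3=2, F_4=3, F_5=5, F_6=8, F_7=13, F_8=21, F_9=34, ...
F_78 = 8944394323791464.

8944394323791464


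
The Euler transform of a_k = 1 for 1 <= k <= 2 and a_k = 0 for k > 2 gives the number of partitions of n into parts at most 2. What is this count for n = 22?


Partitions of 22 into parts at most 2:
Using generating function (1-x)^(-1)(1-x^2)^(-1),
the coefficient of x^22 = 12

12


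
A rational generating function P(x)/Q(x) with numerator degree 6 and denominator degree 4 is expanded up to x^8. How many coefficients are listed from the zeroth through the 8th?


Expanding up to x^8 gives the coefficients for x^0, x^1, ..., x^8.
That is 8 + 1 = 9 coefficients in total.

9


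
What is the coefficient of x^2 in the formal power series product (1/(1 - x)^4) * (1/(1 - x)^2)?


Combine the factors: (1/(1 - x)^4) * (1/(1 - x)^2) = 1/(1 - x)^6.
Then use 1/(1 - x)^r = sum_{k>=0} C(k + r - 1, r - 1) x^k with r = 6 and k = 2:
C(7, 5) = 21.

21


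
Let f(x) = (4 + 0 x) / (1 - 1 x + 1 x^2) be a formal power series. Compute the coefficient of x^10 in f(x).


Write f(x) = sum_{k>=0} a_k x^k. Multiplying both sides by 1 - 1 x + 1 x^2 gives
(1 - 1 x + 1 x^2) sum_{k>=0} a_k x^k = 4 + 0 x.
Matching coefficients:
 x^0: a_0 = 4
 x^1: a_1 - 1 a_0 = 0  =>  a_1 = 1*4 + 0 = 4
 x^k (k >= 2): a_k = 1 a_{k-1} - 1 a_{k-2}.
Iterating: a_2 = 0, a_3 = -4, a_4 = -4, a_5 = 0, a_6 = 4, a_7 = 4, a_8 = 0, a_9 = -4, a_10 = -4.
So the coefficient of x^10 is -4.

-4


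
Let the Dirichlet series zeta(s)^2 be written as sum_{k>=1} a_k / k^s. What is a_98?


The Dirichlet convolution of the constant function 1 with itself gives (1 * 1)(k) = sum_{d | k} 1 = d(k), the number of positive divisors of k.
Since zeta(s) = sum_{k>=1} 1/k^s, we have zeta(s)^2 = sum_{k>=1} d(k)/k^s, so a_k = d(k).
For k = 98: the divisors are 1, 2, 7, 14, 49, 98.
Count = 6.

6


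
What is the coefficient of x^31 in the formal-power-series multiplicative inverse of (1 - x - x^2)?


Let the inverse be f(x) = sum_{k>=0} a_k x^k. From f(x) * (1 - x - x^2) = 1 and matching coefficients:
 x^0: a_0 = 1.
 x^1: a_1 - a_0 = 0, so a_1 = 1.
 x^k (k >= 2): a_k - a_{k-1} - a_{k-2} = 0, i.e. a_k = a_{k-1} + a_{k-2}.
This is the Fibonacci-type recurrence shifted so that a_0 = a_1 = 1.
Iterating: a_0=1, a_1=1, a_2=2, a_3=3, a_4=5, a_5=8, a_6=13, a_7=21, a_8=34, a_9=55, ...
a_31 = 2178309.

2178309


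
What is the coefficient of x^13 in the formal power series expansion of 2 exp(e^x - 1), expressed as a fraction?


exp(e^x - 1) is the exponential generating function for the Bell numbers Bell_k: exp(e^x - 1) = sum_{k>=0} Bell_k x^k / k!.
So the coefficient of x^13 in 2 exp(e^x - 1) is 2 Bell_13 / 13!.
Computing: Bell_13 = 27644437 and 13! = 6227020800, giving
2 * 27644437/6227020800 = 27644437/3113510400.

27644437/3113510400


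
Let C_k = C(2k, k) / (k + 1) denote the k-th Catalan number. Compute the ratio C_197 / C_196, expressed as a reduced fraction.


Using C_k = (2k)! / (k! (k+1)!), the ratio C_{k+1}/C_k simplifies to
C_{k+1}/C_k = [(2k+2)! / ((k+1)! (k+2)!)] * [k! (k+1)! / (2k)!]
 = (2k+2)(2k+1) / ((k+1)(k+2)) = 2(2k+1) / (k+2).
For k = 196: 2(2*196 + 1) / (196 + 2) = 786/198 = 131/33.

131/33


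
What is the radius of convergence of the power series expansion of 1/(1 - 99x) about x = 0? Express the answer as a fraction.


Expanding 1/(1 - 99x) = sum_{k>=0} 99^k x^k, the series converges when |99x| < 1, i.e., |x| < 1/99.
So the radius of convergence is 1/99 = 1/99.

1/99


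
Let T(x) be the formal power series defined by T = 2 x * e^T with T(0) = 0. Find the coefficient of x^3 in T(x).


Apply the Lagrange inversion formula: if T = 2 x * phi(T) with phi(t) = e^t, then
[x^n] T = 2^n * (1/n) [t^(n-1)] phi(t)^n = 2^n * (1/n) [t^(n-1)] e^(n t) = 2^n * (1/n) * n^(n-1) / (n-1)! = 2^n * n^(n-1) / n!.
When c = 1 this is the Cayley count of rooted labeled trees on n vertices, divided by n!.
For n = 3: 2^3 * 3^2 / 3! = 8 * 9/6 = 12.

12


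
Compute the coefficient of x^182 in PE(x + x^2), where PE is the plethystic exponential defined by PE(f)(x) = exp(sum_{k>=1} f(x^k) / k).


With f(x) = x + x^2, the exponent is sum_{k>=1} (x^k + x^(2k)) / k = -ln(1 - x) - ln(1 - x^2). Exponentiating:
PE(x + x^2) = 1 / ((1 - x)(1 - x^2)).
This is the generating function for partitions of n into parts of size 1 or 2. The number of 2's can be any j in 0..91, and the rest are 1's, so
[x^182] = floor(182/2) + 1 = 92.

92


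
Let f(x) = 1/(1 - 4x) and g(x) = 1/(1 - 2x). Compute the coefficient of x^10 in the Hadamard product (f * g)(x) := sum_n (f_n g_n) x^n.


f has coefficients f_k = 4^k and g has coefficients g_k = 2^k, so the Hadamard product has coefficient (f*g)_k = 4^k * 2^k = 8^k.
For k = 10: 8^10 = 1073741824.

1073741824


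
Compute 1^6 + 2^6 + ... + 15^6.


This power sum has a closed form given by Faulhaber's formula
sum_{k=1}^{m} k^p = (1 / (p + 1)) * sum_{j=0}^{p} C(p + 1, j) B_j m^(p + 1 - j),
but for small m direct computation is fastest:
1 + 64 + 729 + 4096 + 15625 + 46656 + 117649 + 262144 + 531441 + 1000000 + 1771561 + 2985984 + 4826809 + 7529536 + 11390625 = 30482920.

30482920


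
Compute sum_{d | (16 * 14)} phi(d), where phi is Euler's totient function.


First, 16 * 14 = 224. One classical identity is sum_{d | n} phi(d) = n (each k in [1, n] has a unique gcd with n, and among the k's with gcd(k, n) = n/d there are phi(d) of them). So the sum equals 224. We also verify directly:
Divisors of 224: 1, 2, 4, 7, 8, 14, 16, 28, 32, 56, 112, 224.
phi values: 1, 1, 2, 6, 4, 6, 8, 12, 16, 24, 48, 96.
Sum = 224.

224


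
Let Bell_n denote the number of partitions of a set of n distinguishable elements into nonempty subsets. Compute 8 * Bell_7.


Bell_7 can be computed from the Bell triangle or from Dobinski's identity Bell_n = (1/e) * sum_{k>=0} k^n / k!.
Computing Bell_7 = 877.
Then 8 * 877 = 7016.

7016


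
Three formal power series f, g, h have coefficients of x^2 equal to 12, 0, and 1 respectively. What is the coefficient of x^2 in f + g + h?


Series addition is componentwise:
12 + 0 + 1
= 13

13


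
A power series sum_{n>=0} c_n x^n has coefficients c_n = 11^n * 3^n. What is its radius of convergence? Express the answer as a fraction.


By the root test (Cauchy-Hadamard), the radius is R = 1 / limsup_n |c_n|^(1/n).
Here |c_n|^(1/n) = (11^n * 3^n)^(1/n) = 11 * 3 = 33 for all n.
So R = 1/33 = 1/33.

1/33


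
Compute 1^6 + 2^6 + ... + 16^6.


This power sum has a closed form given by Faulhaber's formula
sum_{k=1}^{m} k^p = (1 / (p + 1)) * sum_{j=0}^{p} C(p + 1, j) B_j m^(p + 1 - j),
but for small m direct computation is fastest:
1 + 64 + 729 + 4096 + 15625 + 46656 + 117649 + 262144 + 531441 + 1000000 + 1771561 + 2985984 + 4826809 + 7529536 + 11390625 + 16777216 = 47260136.

47260136


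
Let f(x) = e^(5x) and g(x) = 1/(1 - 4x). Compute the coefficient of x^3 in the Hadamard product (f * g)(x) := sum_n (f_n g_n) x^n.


Expanding: f_k = 5^k/k! (from e^(5x)) and g_k = 4^k (from 1/(1 - 4x)). So the Hadamard coefficient (f * g)_k = 5^k 4^k / k! = (20)^k / k!.
For k = 3: 20^3/3! = 8000/6 = 4000/3.

4000/3


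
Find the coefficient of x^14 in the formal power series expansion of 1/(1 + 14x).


Write 1/(1 + c x) = 1/(1 - (-c) x) and apply the geometric-series identity
1/(1 - y) = sum_{k>=0} y^k to get 1/(1 + c x) = sum_{k>=0} (-c)^k x^k.
So the coefficient of x^k is (-c)^k = (-1)^k * c^k.
Here c = 14 and k = 14:
(-14)^14 = 1 * 11112006825558016 = 11112006825558016

11112006825558016


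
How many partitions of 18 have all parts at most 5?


Using the generating function (1-x)^(-1)(1-x^2)^(-1)...(1-x^5)^(-1),
the coefficient of x^18 counts these restricted partitions.
Result = 141

141


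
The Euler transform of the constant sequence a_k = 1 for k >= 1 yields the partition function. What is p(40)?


The Euler transform converts the sequence a_k = 1 into the number of integer partitions.
Using the recurrence or dynamic programming:
p(40) = 37338

37338


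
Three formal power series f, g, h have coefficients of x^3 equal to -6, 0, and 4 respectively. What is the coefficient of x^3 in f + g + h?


Series addition is componentwise:
-6 + 0 + 4
= -2

-2


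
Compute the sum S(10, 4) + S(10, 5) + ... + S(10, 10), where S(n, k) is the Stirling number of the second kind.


By definition, S(n, k) counts partitions of an n-set into exactly k nonempty blocks.
Computing row n = 10 for k = 4..10:
S(10, k): 34105, 42525, 22827, 5880, 750, 45, 1
Sum = 106133.

106133


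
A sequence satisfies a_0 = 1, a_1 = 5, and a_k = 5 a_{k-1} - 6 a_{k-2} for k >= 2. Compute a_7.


The characteristic equation is t^2 - 5 t + 6 = 0, with roots r_1 = 3 and r_2 = 2 (so c_1 = r_1 + r_2, c_2 = -r_1 r_2 as required).
One can use the closed form a_n = A r_1^n + B r_2^n, but direct iteration is more reliable:
a_0 = 1, a_1 = 5, a_2 = 19, a_3 = 65, a_4 = 211, a_5 = 665, a_6 = 2059, a_7 = 6305.
So a_7 = 6305.

6305


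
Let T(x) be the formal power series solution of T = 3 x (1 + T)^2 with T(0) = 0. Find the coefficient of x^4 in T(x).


Apply the Lagrange inversion formula: if T = 3 x * phi(T) with phi(t) = (1 + t)^2, then [x^n] T = 3^n * (1/n) [t^(n-1)] phi(t)^n = 3^n * (1/n) [t^(n-1)] (1 + t)^(2n) = 3^n * (1/n) C(2n, n-1).
Using the identity C(2n, n-1) = C(2n, n) * n / (n+1), the unscaled factor equals C(2n, n) / (n+1) = C_n, the n-th Catalan number.
For n = 4: C_4 = C(8, 4) / 5 = 70/5 = 14.
With the 3^4 = 81 factor, the coefficient is 81 * 14 = 1134.

1134


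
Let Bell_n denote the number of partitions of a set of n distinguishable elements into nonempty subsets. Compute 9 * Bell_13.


Bell_13 can be computed from the Bell triangle or from Dobinski's identity Bell_n = (1/e) * sum_{k>=0} k^n / k!.
Computing Bell_13 = 27644437.
Then 9 * 27644437 = 248799933.

248799933


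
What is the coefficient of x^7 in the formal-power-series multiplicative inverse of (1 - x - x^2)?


Let the inverse be f(x) = sum_{k>=0} a_k x^k. From f(x) * (1 - x - x^2) = 1 and matching coefficients:
 x^0: a_0 = 1.
 x^1: a_1 - a_0 = 0, so a_1 = 1.
 x^k (k >= 2): a_k - a_{k-1} - a_{k-2} = 0, i.e. a_k = a_{k-1} + a_{k-2}.
This is the Fibonacci-type recurrence shifted so that a_0 = a_1 = 1.
Iterating: a_0=1, a_1=1, a_2=2, a_3=3, a_4=5, a_5=8, a_6=13, a_7=21
a_7 = 21.

21


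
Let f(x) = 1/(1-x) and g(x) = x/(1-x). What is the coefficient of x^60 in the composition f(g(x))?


First simplify the composition: f(g(x)) = 1/(1 - x/(1-x)) = (1-x)/((1-x) - x) = (1-x)/(1-2x).
Now extract the coefficient. Write (1-x)/(1-2x) = 1/(1-2x) - x/(1-2x).
The coefficient of x^n in 1/(1-2x) is 2^n, and in x/(1-2x) is 2^(n-1) (for n >= 1).
So the coefficient of x^60 is 2^60 - 2^59 = 1152921504606846976 - 576460752303423488 = 576460752303423488.

576460752303423488


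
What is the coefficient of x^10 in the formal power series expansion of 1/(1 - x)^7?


The expansion 1/(1 - x)^r = sum_{k>=0} C(k + r - 1, r - 1) x^k follows from the multiset / negative-binomial theorem (or from repeated differentiation of the geometric series).
For r = 7 and k = 10:
C(16, 6) = 20922789888000 / (720 * 3628800) = 8008.

8008


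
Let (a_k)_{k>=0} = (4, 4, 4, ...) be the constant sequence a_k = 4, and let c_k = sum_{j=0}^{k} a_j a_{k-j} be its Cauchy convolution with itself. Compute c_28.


Since a_j = 4 for all j >= 0, the convolution sum becomes
c_k = sum_{j=0}^{k} 4 * 4 = 16 * (k + 1).
Equivalently, the generating function of (a_k) is 4/(1 - x) and its square is 16/(1 - x)^2 = sum_{k>=0} 16(k + 1) x^k.
For k = 28: 16 * 29 = 464.

464


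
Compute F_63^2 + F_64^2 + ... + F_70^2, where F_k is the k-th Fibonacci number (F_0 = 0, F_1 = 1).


There is a standard identity sum_{k=0}^{N} F_k^2 = F_N * F_{N+1} (proved inductively from the telescoping relation F_k^2 = F_k F_{k+1} - F_{k-1} F_k). Then
sum_{k=63}^{70} F_k^2 = F_70 F_71 - F_62 F_63.
Computing: F_70 = 190392490709135, F_71 = 308061521170129, F_62 = 4052739537881, F_63 = 6557470319842.
Sum = 190392490709135 * 308061521170129 - 4052739537881 * 6557470319842 = 58626024587992075905844493613.

58626024587992075905844493613


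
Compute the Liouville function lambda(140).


The Liouville function is lambda(k) = (-1)^Omega(k), where Omega(k) counts the prime factors of k with multiplicity.
Factoring: 140 = 2 * 2 * 5 * 7, so Omega(140) = 4.
lambda(140) = (-1)^4 = 1.

1


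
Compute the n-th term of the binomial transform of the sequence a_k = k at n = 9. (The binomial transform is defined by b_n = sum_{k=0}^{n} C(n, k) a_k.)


With a_k = k, b_n = sum_{k=0}^{n} C(n, k) k. Using k * C(n, k) = n * C(n-1, k-1) gives b_n = n * sum_{k>=1} C(n-1, k-1) = n * 2^(n-1).
For n = 9: 9 * 2^8 = 9 * 256 = 2304.

2304


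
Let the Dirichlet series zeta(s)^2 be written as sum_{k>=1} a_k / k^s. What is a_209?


The Dirichlet convolution of the constant function 1 with itself gives (1 * 1)(k) = sum_{d | k} 1 = d(k), the number of positive divisors of k.
Since zeta(s) = sum_{k>=1} 1/k^s, we have zeta(s)^2 = sum_{k>=1} d(k)/k^s, so a_k = d(k).
For k = 209: the divisors are 1, 11, 19, 209.
Count = 4.

4


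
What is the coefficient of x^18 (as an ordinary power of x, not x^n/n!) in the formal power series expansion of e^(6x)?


The exponential series is e^y = sum_{k>=0} y^k / k!. Substituting y = 6x gives
e^(6x) = sum_{k>=0} 6^k x^k / k!.
So the coefficient of x^n is a^n/n! with a = 6, n = 18:
6^18 / 18! = 101559956668416/6402373705728000 = 236196/14889875

236196/14889875


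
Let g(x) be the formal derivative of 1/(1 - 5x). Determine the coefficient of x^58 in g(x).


Differentiate termwise: d/dx sum_{k>=0} 5^k x^k = sum_{k>=1} k 5^k x^(k-1) = sum_{j>=0} (j+1) 5^(j+1) x^j.
Equivalently, d/dx [1/(1 - 5x)] = 5/(1 - 5x)^2.
For j = 58: 59 * 5^59 = 59 * 173472347597680709441192448139190673828125 = 10234868508263161857030354440212249755859375.

10234868508263161857030354440212249755859375


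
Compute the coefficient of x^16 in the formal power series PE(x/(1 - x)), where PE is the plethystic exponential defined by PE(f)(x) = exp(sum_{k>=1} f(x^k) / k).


For f(x) = x/(1 - x) we have
sum_{k>=1} f(x^k) / k = sum_{k>=1} (1/k) * x^k / (1 - x^k) = sum_{k, m >= 1} x^(k m) / k,
which after exponentiating simplifies to
PE(x/(1 - x)) = prod_{k>=1} 1 / (1 - x^k).
This is the generating function for the partition function p(n), so the coefficient of x^16 is p(16).
Computing p(16) by dynamic programming over parts 1, 2, ..., 16: p(16) = 231.

231


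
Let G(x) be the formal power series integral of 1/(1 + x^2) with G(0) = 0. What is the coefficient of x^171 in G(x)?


1/(1 + x^2) = sum_{j>=0} (-1)^j x^(2j). Integrating termwise with G(0) = 0:
G(x) = sum_{j>=0} (-1)^j x^(2j+1) / (2j+1) = arctan(x).
Only odd powers are nonzero. For x^171 write 171 = 2*85 + 1, giving
(-1)^85 / 171 = -1/171 = -1/171.

-1/171


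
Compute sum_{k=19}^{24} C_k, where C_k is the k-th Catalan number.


C_19 through C_24: 1767263190, 6564120420, 24466267020, 91482563640, 343059613650, 1289904147324
Sum = 1767263190 + 6564120420 + 24466267020 + 91482563640 + 343059613650 + 1289904147324
= 1757243975244

1757243975244


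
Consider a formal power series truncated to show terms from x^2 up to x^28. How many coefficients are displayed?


From x^2 to x^28 inclusive, the count is 28 - 2 + 1 = 27.

27


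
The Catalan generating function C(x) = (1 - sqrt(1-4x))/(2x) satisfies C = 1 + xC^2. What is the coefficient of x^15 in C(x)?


Substituting x -> x scales the n-th coefficient by 1, so [x^15] C(x) = C_15.
C_15 = C(2*15, 15)/(16) = 155117520/16 = 9694845.
= 9694845.

9694845


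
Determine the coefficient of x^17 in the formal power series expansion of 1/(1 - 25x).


The geometric series identity gives 1/(1 - c x) = sum_{k>=0} c^k x^k, so the coefficient of x^k is c^k.
Here c = 25 and k = 17.
Computing: 25^17 = 582076609134674072265625

582076609134674072265625


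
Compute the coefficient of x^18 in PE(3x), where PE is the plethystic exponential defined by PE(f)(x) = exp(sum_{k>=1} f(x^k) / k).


With f(x) = 3x, the exponent is sum_{k>=1} 3 x^k / k = 3 * (-ln(1 - x)). Exponentiating:
PE(3x) = exp(-3 ln(1 - x)) = 1/(1 - x)^3.
By the negative binomial expansion, [x^n] 1/(1 - x)^3 = C(n + 2, 2).
For n = 18: C(20, 2) = 190.

190


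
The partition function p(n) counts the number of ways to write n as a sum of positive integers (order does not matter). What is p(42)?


Using the generating function prod_{k>=1} 1/(1-x^k), we compute p(42).
By dynamic programming over parts 1 through 42:
p(42) = 53174

53174


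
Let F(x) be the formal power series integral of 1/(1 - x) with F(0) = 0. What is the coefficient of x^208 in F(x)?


1/(1 - x) = sum_{k>=0} x^k. Integrating termwise and using F(0) = 0 gives
F(x) = sum_{k>=0} x^(k+1) / (k+1) = sum_{m>=1} x^m / m = -ln(1 - x).
So the coefficient of x^208 is 1/208 = 1/208.

1/208


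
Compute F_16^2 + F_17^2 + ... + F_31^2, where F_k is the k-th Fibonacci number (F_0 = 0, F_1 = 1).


There is a standard identity sum_{k=0}^{N} F_k^2 = F_N * F_{N+1} (proved inductively from the telescoping relation F_k^2 = F_k F_{k+1} - F_{k-1} F_k). Then
sum_{k=16}^{31} F_k^2 = F_31 F_32 - F_15 F_16.
Computing: F_31 = 1346269, F_32 = 2178309, F_15 = 610, F_16 = 987.
Sum = 1346269 * 2178309 - 610 * 987 = 2932589277051.

2932589277051


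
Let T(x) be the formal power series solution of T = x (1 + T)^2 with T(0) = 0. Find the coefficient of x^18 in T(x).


Apply the Lagrange inversion formula: if T = x * phi(T) with phi(t) = (1 + t)^2, then [x^n] T = (1/n) [t^(n-1)] phi(t)^n = (1/n) [t^(n-1)] (1 + t)^(2n) = (1/n) C(2n, n-1).
Using the identity C(2n, n-1) = C(2n, n) * n / (n+1), the unscaled factor equals C(2n, n) / (n+1) = C_n, the n-th Catalan number.
For n = 18: C_18 = C(36, 18) / 19 = 9075135300/19 = 477638700 = 477638700.

477638700


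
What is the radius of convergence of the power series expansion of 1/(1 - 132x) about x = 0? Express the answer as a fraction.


Expanding 1/(1 - 132x) = sum_{k>=0} 132^k x^k, the series converges when |132x| < 1, i.e., |x| < 1/132.
So the radius of convergence is 1/132 = 1/132.

1/132


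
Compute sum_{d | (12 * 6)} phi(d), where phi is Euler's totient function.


First, 12 * 6 = 72. One classical identity is sum_{d | n} phi(d) = n (each k in [1, n] has a unique gcd with n, and among the k's with gcd(k, n) = n/d there are phi(d) of them). So the sum equals 72. We also verify directly:
Divisors of 72: 1, 2, 3, 4, 6, 8, 9, 12, 18, 24, 36, 72.
phi values: 1, 1, 2, 2, 2, 4, 6, 4, 6, 8, 12, 24.
Sum = 72.

72


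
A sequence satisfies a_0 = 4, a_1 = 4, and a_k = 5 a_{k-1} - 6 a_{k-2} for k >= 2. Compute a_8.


The characteristic equation is t^2 - 5 t + 6 = 0, with roots r_1 = 3 and r_2 = 2 (so c_1 = r_1 + r_2, c_2 = -r_1 r_2 as required).
One can use the closed form a_n = A r_1^n + B r_2^n, but direct iteration is more reliable:
a_0 = 4, a_1 = 4, a_2 = -4, a_3 = -44, a_4 = -196, a_5 = -716, a_6 = -2404, a_7 = -7724, a_8 = -24196.
So a_8 = -24196.

-24196


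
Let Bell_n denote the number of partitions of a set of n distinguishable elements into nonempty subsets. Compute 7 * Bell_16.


Bell_16 can be computed from the Bell triangle or from Dobinski's identity Bell_n = (1/e) * sum_{k>=0} k^n / k!.
Computing Bell_16 = 10480142147.
Then 7 * 10480142147 = 73360995029.

73360995029


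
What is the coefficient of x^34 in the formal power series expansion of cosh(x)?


The Maclaurin series is cosh(t) = sum_{m>=0} t^(2m) / (2m)!, so substituting t = x, only even powers of x are nonzero, with coefficient of x^(2m) equal to 1 / (2m)!.
For x^34 the coefficient is 1/34! = 1/295232799039604140847618609643520000000 = 1/295232799039604140847618609643520000000.

1/295232799039604140847618609643520000000


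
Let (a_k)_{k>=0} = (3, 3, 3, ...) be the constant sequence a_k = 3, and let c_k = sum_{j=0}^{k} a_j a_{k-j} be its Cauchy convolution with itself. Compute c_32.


Since a_j = 3 for all j >= 0, the convolution sum becomes
c_k = sum_{j=0}^{k} 3 * 3 = 9 * (k + 1).
Equivalently, the generating function of (a_k) is 3/(1 - x) and its square is 9/(1 - x)^2 = sum_{k>=0} 9(k + 1) x^k.
For k = 32: 9 * 33 = 297.

297


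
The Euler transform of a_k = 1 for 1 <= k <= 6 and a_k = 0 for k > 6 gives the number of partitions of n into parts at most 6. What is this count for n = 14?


Partitions of 14 into parts at most 6:
Using generating function (1-x)^(-1)(1-x^2)^(-1)...(1-x^6)^(-1),
the coefficient of x^14 = 90

90


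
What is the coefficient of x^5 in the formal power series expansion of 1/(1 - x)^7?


The expansion 1/(1 - x)^r = sum_{k>=0} C(k + r - 1, r - 1) x^k follows from the multiset / negative-binomial theorem (or from repeated differentiation of the geometric series).
For r = 7 and k = 5:
C(11, 6) = 39916800 / (720 * 120) = 462.

462


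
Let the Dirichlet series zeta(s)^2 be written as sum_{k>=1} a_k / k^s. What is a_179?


The Dirichlet convolution of the constant function 1 with itself gives (1 * 1)(k) = sum_{d | k} 1 = d(k), the number of positive divisors of k.
Since zeta(s) = sum_{k>=1} 1/k^s, we have zeta(s)^2 = sum_{k>=1} d(k)/k^s, so a_k = d(k).
For k = 179: the divisors are 1, 179.
Count = 2.

2


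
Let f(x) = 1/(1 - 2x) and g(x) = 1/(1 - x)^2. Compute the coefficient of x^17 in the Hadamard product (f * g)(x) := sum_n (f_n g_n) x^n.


f has coefficients f_k = 2^k. For g = 1/(1 - x)^2 the coefficient is g_k = C(k + 1, 1) = k + 1. The Hadamard coefficient is (f * g)_k = 2^k * (k + 1).
For k = 17: 2^17 * 18 = 131072 * 18 = 2359296.

2359296


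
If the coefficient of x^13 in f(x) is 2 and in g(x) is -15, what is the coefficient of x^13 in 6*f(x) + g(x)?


Scalar multiplication scales coefficients: 6 * 2 = 12.
Then add the g coefficient: 12 + -15
= -3

-3


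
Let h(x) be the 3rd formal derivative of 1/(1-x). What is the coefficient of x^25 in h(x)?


Differentiating 3 times: d^3/dx^3 [1/(1-x)] = 3!/(1-x)^4.
The expansion 1/(1-x)^4 = sum_{k>=0} C(k+3, 3) x^k, so the coefficient of x^n in 3!/(1-x)^4 is 3! * C(n+3, 3).
For n = 25: 6 * C(28, 3) = 6 * 3276 = 19656

19656


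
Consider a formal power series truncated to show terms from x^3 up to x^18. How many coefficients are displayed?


From x^3 to x^18 inclusive, the count is 18 - 3 + 1 = 16.

16


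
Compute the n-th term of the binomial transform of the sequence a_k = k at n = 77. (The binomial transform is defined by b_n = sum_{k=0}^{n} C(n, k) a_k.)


With a_k = k, b_n = sum_{k=0}^{n} C(n, k) k. Using k * C(n, k) = n * C(n-1, k-1) gives b_n = n * sum_{k>=1} C(n-1, k-1) = n * 2^(n-1).
For n = 77: 77 * 2^76 = 77 * 75557863725914323419136 = 5817955506895402903273472.

5817955506895402903273472


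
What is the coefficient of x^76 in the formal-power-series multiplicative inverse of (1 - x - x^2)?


Let the inverse be f(x) = sum_{k>=0} a_k x^k. From f(x) * (1 - x - x^2) = 1 and matching coefficients:
 x^0: a_0 = 1.
 x^1: a_1 - a_0 = 0, so a_1 = 1.
 x^k (k >= 2): a_k - a_{k-1} - a_{k-2} = 0, i.e. a_k = a_{k-1} + a_{k-2}.
This is the Fibonacci-type recurrence shifted so that a_0 = a_1 = 1.
Iterating: a_0=1, a_1=1, a_2=2, a_3=3, a_4=5, a_5=8, a_6=13, a_7=21, a_8=34, a_9=55, ...
a_76 = 5527939700884757.

5527939700884757


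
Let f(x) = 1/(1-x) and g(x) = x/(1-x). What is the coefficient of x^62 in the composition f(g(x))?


First simplify the composition: f(g(x)) = 1/(1 - x/(1-x)) = (1-x)/((1-x) - x) = (1-x)/(1-2x).
Now extract the coefficient. Write (1-x)/(1-2x) = 1/(1-2x) - x/(1-2x).
The coefficient of x^n in 1/(1-2x) is 2^n, and in x/(1-2x) is 2^(n-1) (for n >= 1).
So the coefficient of x^62 is 2^62 - 2^61 = 4611686018427387904 - 2305843009213693952 = 2305843009213693952.

2305843009213693952


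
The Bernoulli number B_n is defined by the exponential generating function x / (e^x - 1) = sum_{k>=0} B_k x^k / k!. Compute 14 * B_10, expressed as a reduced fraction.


Bernoulli numbers can also be computed recursively via B_0 = 1 and sum_{j=0}^{m} C(m+1, j) B_j = 0 for m >= 1. Odd-index Bernoulli numbers vanish for k >= 3.
Computing B_10 = 5/66, so 14 * B_10 = 14 * 5/66 = 35/33.

35/33


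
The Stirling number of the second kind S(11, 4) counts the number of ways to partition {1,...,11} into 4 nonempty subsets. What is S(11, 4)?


Using the explicit formula S(n,k) = (1/k!) sum_{j=0}^{k} (-1)^(k-j) C(k,j) j^n:
S(11, 4) = 145750
Equivalently, S(n,k) is n! times the coefficient of x^n in the EGF (e^x - 1)^k / k!.

145750


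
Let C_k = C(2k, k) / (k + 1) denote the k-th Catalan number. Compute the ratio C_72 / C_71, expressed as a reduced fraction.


Using C_k = (2k)! / (k! (k+1)!), the ratio C_{k+1}/C_k simplifies to
C_{k+1}/C_k = [(2k+2)! / ((k+1)! (k+2)!)] * [k! (k+1)! / (2k)!]
 = (2k+2)(2k+1) / ((k+1)(k+2)) = 2(2k+1) / (k+2).
For k = 71: 2(2*71 + 1) / (71 + 2) = 286/73 = 286/73.

286/73


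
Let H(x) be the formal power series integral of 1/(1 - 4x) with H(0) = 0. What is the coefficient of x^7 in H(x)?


1/(1 - 4x) = sum_{k>=0} 4^k x^k. Integrating termwise with H(0) = 0:
H(x) = sum_{k>=0} 4^k x^(k+1) / (k+1) = sum_{m>=1} 4^(m-1) x^m / m.
For m = 7: 4^6/7 = 4096/7 = 4096/7.

4096/7


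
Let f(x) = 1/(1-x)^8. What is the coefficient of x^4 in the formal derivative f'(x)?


Differentiate: d/dx [ 1/(1-x)^r ] = r / (1-x)^(r+1).
Here r = 8, so f'(x) = 8 / (1-x)^9.
The expansion of 1/(1-x)^(r+1) has coefficient of x^n equal to C(n+r, r).
So the coefficient of x^4 in f'(x) is
8 * C(12, 8) = 8 * 495 = 3960

3960


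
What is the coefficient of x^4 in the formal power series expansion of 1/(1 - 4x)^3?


The general identity 1/(1 - c x)^r = sum_{k>=0} c^k C(k + r - 1, r - 1) x^k follows by substituting y = c x into 1/(1 - y)^r = sum_{k>=0} C(k + r - 1, r - 1) y^k.
For c = 4, r = 3, k = 4:
4^4 * C(6, 2) = 256 * 15 = 3840.

3840


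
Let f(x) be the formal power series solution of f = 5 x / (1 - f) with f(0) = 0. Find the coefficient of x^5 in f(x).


Apply Lagrange inversion: f = 5 x * phi(f) with phi(t) = 1/(1 - t), so
[x^n] f = 5^n * (1/n) [t^(n-1)] phi(t)^n = 5^n * (1/n) [t^(n-1)] (1 - t)^(-n) = 5^n * (1/n) C(2n - 2, n - 1) = 5^n * C_{n-1}.
For n = 5: C_4 = C(8, 4) / 5 = 70/5 = 14.
With the 5^5 = 3125 factor, the coefficient is 3125 * 14 = 43750.

43750
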